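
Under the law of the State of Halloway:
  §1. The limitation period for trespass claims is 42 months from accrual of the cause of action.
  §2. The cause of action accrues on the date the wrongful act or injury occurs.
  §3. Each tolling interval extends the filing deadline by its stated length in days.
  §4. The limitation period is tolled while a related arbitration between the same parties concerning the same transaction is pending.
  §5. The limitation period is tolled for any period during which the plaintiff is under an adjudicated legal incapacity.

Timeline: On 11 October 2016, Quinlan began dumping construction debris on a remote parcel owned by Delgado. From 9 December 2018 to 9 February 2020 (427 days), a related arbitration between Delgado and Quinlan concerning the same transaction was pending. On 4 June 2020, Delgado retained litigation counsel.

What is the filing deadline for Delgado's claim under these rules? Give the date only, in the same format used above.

12 June 2021

The claim accrued on 11 October 2016, when the wrongful act occurred.
42 months from 11 October 2016 is 11 April 2020.
The pending related arbitration from 9 December 2018 to 9 February 2020 tolled the period for 427 days, extending the deadline to 12 June 2021.
The other events in the timeline have no effect on the limitation period under the stated rules.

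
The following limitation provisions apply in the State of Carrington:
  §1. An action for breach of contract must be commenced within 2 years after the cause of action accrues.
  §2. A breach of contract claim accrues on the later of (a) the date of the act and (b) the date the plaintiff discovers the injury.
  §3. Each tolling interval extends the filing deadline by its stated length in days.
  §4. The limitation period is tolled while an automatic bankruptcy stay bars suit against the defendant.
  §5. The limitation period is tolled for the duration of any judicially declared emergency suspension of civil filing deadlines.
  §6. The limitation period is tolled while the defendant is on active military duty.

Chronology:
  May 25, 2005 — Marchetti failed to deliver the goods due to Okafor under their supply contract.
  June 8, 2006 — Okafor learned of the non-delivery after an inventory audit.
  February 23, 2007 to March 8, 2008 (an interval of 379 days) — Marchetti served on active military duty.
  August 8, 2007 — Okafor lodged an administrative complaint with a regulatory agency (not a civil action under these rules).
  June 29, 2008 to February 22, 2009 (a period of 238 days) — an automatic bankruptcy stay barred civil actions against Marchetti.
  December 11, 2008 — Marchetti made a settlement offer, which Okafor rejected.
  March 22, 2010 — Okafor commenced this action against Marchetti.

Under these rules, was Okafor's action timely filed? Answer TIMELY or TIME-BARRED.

Because discovery on June 8, 2006 post-dates the May 25, 2005 act, accrual under the later-of rule falls on June 8, 2006.
Adding the 2 years base period to June 8, 2006 gives a deadline of June 8, 2008, before any tolling.
Because the defendant's active military service ran from February 23, 2007 to March 8, 2008, the deadline is extended by 379 days to June 22, 2009.
The automatic bankruptcy stay from June 29, 2008 to February 22, 2009 tolled the period for 238 days, extending the deadline to February 15, 2010.
None of the other events listed affects the running of the period under the stated rules.
The March 22, 2010 filing falls after the February 15, 2010 deadline; the claim is time-barred.

TIME-BARRED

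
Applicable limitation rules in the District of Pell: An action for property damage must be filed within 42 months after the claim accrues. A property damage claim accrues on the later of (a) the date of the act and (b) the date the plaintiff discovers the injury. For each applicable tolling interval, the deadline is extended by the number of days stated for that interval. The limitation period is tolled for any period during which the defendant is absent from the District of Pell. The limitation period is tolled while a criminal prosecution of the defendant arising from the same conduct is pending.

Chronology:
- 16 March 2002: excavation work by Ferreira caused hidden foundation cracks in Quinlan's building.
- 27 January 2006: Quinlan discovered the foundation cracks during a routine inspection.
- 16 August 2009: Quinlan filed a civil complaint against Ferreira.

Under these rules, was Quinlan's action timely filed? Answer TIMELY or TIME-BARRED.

Because discovery on 27 January 2006 post-dates the 16 March 2002 act, accrual under the later-of rule falls on 27 January 2006.
42 months from 27 January 2006 is 27 July 2009.
The 16 August 2009 filing falls after the 27 July 2009 deadline; the claim is time-barred.

TIME-BARRED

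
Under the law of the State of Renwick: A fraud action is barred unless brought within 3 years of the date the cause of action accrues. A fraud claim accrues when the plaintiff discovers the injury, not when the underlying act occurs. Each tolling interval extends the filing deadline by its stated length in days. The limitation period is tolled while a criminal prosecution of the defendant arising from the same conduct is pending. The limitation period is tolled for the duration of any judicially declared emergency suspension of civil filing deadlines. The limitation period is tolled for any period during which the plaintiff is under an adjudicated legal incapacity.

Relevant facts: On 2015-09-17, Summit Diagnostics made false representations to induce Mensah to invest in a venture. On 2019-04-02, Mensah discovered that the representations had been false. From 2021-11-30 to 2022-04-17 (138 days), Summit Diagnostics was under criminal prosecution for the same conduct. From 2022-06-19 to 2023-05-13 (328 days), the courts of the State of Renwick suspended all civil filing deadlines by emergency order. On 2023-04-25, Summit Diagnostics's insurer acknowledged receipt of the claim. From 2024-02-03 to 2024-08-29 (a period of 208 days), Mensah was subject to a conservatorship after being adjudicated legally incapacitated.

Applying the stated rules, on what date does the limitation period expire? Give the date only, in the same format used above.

The claim did not accrue until Mensah discovered the injury on 2019-04-02; the 2015-09-17 act date does not start the clock under the stated rule.
The untolled deadline — 3 years after 2019-04-02 — is 2022-04-02.
The pending criminal prosecution from 2021-11-30 to 2022-04-17 tolled the period for 138 days, extending the deadline to 2022-08-18.
The period was tolled for 328 days by the emergency suspension of filing deadlines (2022-06-19 to 2023-05-13), pushing the deadline to 2023-07-12.
By the time the plaintiff's legal incapacity began on 2024-02-03, the limitation period had already expired on 2023-07-12; that interval cannot revive it.
The other events in the timeline have no effect on the limitation period under the stated rules.

2023-07-12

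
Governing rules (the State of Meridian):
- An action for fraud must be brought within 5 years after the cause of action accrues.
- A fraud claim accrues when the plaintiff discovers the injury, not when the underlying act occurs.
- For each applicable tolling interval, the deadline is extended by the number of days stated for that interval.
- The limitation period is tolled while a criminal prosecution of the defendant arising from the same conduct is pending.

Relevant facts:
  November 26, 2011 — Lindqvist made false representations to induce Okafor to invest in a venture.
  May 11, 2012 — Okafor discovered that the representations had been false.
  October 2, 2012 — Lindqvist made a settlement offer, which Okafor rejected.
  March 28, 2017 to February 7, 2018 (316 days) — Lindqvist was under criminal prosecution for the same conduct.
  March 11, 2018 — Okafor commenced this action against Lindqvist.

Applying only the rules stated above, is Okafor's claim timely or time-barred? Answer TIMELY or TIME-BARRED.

TIMELY

Under the discovery rule, the claim accrued on May 11, 2012, when Okafor discovered the injury — not on the November 26, 2011 date of the underlying act.
5 years from May 11, 2012 is May 11, 2017.
Because the pending criminal prosecution ran from March 28, 2017 to February 7, 2018, the deadline is extended by 316 days to March 23, 2018.
Nothing else in the chronology tolls or restarts the period.
Filing on March 11, 2018 beat the March 23, 2018 deadline — the action is timely.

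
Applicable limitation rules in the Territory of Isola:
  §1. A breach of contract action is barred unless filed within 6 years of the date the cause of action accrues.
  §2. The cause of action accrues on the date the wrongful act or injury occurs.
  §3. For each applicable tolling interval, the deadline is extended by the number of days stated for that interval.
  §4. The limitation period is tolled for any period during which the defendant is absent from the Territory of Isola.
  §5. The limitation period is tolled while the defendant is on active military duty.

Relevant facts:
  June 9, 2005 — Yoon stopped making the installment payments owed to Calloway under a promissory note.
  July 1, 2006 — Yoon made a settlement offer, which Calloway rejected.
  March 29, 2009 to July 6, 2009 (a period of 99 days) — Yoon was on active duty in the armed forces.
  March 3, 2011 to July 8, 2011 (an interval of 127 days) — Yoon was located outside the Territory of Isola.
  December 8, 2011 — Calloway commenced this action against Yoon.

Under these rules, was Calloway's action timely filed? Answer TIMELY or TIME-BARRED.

TIMELY

The cause of action accrued on June 9, 2005, the date of the act.
Adding the 6 years base period to June 9, 2005 gives a deadline of June 9, 2011, before any tolling.
The defendant's active military service from March 29, 2009 to July 6, 2009 tolled the period for 99 days, extending the deadline to September 16, 2011.
The period was tolled for 127 days by the defendant's absence from the jurisdiction (March 3, 2011 to July 8, 2011), pushing the deadline to January 21, 2012.
Nothing else in the chronology tolls or restarts the period.
Filing on December 8, 2011 beat the January 21, 2012 deadline — the action is timely.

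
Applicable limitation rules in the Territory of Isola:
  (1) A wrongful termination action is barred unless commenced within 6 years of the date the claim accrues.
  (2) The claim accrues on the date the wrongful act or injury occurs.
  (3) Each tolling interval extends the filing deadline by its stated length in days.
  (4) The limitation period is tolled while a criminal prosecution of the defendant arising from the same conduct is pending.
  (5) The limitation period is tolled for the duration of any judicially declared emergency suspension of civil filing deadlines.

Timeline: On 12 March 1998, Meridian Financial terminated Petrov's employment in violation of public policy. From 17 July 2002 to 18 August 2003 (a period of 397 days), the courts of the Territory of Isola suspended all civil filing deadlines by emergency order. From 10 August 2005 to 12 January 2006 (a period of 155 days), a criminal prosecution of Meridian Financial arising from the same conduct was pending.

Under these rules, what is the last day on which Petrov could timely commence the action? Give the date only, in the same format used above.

13 April 2005

The claim accrued on 12 March 1998, the date of the act.
Adding the 6 years base period to 12 March 1998 gives a deadline of 12 March 2004, before any tolling.
Because the emergency suspension of filing deadlines ran from 17 July 2002 to 18 August 2003, the deadline is extended by 397 days to 13 April 2005.
The pending criminal prosecution starting 10 August 2005 came too late — the period had run on 13 April 2005 — and so does not extend the deadline.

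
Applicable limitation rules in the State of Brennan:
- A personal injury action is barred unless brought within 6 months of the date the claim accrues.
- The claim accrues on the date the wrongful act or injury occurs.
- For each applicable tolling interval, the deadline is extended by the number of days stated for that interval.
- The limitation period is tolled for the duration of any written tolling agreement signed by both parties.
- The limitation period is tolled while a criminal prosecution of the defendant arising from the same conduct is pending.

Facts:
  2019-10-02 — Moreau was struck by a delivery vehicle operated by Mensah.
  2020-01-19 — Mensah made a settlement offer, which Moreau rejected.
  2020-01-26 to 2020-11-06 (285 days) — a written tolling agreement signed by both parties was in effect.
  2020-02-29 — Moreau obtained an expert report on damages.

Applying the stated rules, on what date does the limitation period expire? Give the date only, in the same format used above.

2021-01-12

The limitation period began to run on 2019-10-02.
Adding the 6 months base period to 2019-10-02 gives a deadline of 2020-04-02, before any tolling.
The period was tolled for 285 days by the written tolling agreement (2020-01-26 to 2020-11-06), pushing the deadline to 2021-01-12.
The other events in the timeline have no effect on the limitation period under the stated rules.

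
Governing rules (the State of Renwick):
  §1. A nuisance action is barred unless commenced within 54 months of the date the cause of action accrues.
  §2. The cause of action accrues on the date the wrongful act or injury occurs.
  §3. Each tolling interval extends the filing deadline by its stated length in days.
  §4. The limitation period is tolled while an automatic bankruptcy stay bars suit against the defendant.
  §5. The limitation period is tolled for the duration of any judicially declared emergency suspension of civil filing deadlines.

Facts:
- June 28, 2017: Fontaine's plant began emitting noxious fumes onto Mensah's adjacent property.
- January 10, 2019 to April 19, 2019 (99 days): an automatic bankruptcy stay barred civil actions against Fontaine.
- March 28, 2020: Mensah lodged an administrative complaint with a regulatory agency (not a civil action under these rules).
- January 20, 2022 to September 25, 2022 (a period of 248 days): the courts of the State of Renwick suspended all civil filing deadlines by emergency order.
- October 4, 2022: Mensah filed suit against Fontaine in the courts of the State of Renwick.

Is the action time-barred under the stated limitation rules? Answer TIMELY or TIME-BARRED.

The claim accrued on June 28, 2017, when the wrongful act occurred.
The untolled deadline — 54 months after June 28, 2017 — is December 28, 2021.
The automatic bankruptcy stay from January 10, 2019 to April 19, 2019 tolled the period for 99 days, extending the deadline to April 6, 2022.
The emergency suspension of filing deadlines from January 20, 2022 to September 25, 2022 tolled the period for 248 days, extending the deadline to December 10, 2022.
None of the other events listed affects the running of the period under the stated rules.
Mensah filed on October 4, 2022, before the December 10, 2022 deadline, so the action is timely.

TIMELY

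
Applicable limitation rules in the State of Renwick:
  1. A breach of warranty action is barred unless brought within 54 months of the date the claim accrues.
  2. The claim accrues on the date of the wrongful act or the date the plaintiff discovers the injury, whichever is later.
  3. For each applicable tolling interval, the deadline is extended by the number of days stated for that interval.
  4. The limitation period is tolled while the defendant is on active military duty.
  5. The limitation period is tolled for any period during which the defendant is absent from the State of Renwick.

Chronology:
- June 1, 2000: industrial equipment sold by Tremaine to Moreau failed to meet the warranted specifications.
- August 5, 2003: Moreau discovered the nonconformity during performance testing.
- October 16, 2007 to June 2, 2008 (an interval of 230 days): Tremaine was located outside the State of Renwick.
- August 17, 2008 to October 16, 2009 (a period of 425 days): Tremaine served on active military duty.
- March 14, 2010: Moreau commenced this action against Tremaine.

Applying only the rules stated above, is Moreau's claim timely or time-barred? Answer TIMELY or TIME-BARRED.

TIME-BARRED

Because discovery on August 5, 2003 post-dates the June 1, 2000 act, accrual under the later-of rule falls on August 5, 2003.
54 months from August 5, 2003 is February 5, 2008.
Because the defendant's absence from the jurisdiction ran from October 16, 2007 to June 2, 2008, the deadline is extended by 230 days to September 22, 2008.
The period was tolled for 425 days by the defendant's active military service (August 17, 2008 to October 16, 2009), pushing the deadline to November 21, 2009.
The March 14, 2010 filing falls after the November 21, 2009 deadline; the claim is time-barred.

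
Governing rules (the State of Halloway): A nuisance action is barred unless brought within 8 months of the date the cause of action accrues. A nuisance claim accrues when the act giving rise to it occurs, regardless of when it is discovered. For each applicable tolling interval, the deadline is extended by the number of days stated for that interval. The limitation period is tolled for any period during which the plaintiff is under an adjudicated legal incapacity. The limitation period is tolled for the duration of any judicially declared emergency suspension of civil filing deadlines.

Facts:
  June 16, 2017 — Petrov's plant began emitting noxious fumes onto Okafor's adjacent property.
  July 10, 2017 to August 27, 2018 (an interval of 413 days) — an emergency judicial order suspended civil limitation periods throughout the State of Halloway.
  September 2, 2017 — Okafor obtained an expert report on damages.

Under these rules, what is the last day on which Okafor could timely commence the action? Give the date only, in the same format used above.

The claim accrued on June 16, 2017, when the wrongful act occurred.
The untolled deadline — 8 months after June 16, 2017 — is February 16, 2018.
The period was tolled for 413 days by the emergency suspension of filing deadlines (July 10, 2017 to August 27, 2018), pushing the deadline to April 5, 2019.
None of the other events listed affects the running of the period under the stated rules.

April 5, 2019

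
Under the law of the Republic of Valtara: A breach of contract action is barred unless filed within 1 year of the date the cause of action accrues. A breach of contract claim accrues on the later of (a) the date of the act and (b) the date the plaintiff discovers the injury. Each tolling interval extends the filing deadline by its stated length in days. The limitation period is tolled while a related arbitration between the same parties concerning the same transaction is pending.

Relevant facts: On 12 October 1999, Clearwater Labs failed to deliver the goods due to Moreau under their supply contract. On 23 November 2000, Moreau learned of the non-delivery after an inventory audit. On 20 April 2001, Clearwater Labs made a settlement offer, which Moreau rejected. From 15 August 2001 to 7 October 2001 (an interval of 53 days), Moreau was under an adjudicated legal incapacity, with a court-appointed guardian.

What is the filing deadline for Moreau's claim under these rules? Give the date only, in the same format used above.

23 November 2001

Taking the later of the act (12 October 1999) and discovery (23 November 2000), the claim accrued on 23 November 2000.
1 year from 23 November 2000 is 23 November 2001.
No stated provision tolls the period for the plaintiff's incapacity, so the interval from 15 August 2001 to 7 October 2001 has no effect on the deadline.
None of the other events listed affects the running of the period under the stated rules.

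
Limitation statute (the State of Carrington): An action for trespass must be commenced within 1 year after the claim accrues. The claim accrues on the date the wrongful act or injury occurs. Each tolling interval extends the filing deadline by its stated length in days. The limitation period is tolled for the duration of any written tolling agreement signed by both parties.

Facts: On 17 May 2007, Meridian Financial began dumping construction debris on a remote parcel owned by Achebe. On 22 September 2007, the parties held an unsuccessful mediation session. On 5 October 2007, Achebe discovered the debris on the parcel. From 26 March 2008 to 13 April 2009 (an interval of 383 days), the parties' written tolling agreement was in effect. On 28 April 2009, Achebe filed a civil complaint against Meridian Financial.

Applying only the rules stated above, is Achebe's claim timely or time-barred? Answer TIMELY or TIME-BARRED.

The claim accrued on 17 May 2007, when the wrongful act occurred; under the stated occurrence rule the 5 October 2007 discovery does not delay accrual.
Adding the 1 year base period to 17 May 2007 gives a deadline of 17 May 2008, before any tolling.
Because the written tolling agreement ran from 26 March 2008 to 13 April 2009, the deadline is extended by 383 days to 4 June 2009.
The other events in the timeline have no effect on the limitation period under the stated rules.
Achebe filed on 28 April 2009, before the 4 June 2009 deadline, so the action is timely.

TIMELY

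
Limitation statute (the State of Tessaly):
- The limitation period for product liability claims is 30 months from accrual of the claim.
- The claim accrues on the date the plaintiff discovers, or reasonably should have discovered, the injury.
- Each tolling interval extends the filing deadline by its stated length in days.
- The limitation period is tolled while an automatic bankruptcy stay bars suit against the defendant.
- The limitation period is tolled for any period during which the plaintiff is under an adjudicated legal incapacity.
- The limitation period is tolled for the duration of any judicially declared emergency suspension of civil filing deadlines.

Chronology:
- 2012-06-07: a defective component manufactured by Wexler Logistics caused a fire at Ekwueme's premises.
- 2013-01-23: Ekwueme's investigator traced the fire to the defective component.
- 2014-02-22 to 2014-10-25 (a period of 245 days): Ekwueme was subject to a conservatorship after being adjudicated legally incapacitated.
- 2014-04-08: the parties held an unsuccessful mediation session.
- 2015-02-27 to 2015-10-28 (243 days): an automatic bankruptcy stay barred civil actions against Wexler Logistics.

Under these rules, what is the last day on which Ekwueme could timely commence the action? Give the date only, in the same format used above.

2016-11-22

The claim did not accrue until Ekwueme discovered the injury on 2013-01-23; the 2012-06-07 act date does not start the clock under the stated rule.
The untolled deadline — 30 months after 2013-01-23 — is 2015-07-23.
Because the plaintiff's legal incapacity ran from 2014-02-22 to 2014-10-25, the deadline is extended by 245 days to 2016-03-24.
The period was tolled for 243 days by the automatic bankruptcy stay (2015-02-27 to 2015-10-28), pushing the deadline to 2016-11-22.
Nothing else in the chronology tolls or restarts the period.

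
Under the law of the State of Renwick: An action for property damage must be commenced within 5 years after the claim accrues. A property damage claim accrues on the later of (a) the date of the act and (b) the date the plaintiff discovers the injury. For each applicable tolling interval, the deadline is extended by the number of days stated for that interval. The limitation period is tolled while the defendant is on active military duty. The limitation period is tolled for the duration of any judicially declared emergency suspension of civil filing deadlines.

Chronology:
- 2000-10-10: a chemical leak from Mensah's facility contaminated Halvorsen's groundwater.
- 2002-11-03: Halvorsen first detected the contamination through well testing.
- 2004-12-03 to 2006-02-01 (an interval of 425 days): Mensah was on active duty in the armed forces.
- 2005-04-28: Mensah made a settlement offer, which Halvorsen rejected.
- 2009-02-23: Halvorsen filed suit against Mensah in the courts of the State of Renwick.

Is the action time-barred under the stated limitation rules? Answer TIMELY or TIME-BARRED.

TIME-BARRED

The claim accrued on 2002-11-03 — the later of the 2000-10-10 act and the 2002-11-03 discovery.
The untolled deadline — 5 years after 2002-11-03 — is 2007-11-03.
The period was tolled for 425 days by the defendant's active military service (2004-12-03 to 2006-02-01), pushing the deadline to 2009-01-01.
Nothing else in the chronology tolls or restarts the period.
The 2009-02-23 filing falls after the 2009-01-01 deadline; the claim is time-barred.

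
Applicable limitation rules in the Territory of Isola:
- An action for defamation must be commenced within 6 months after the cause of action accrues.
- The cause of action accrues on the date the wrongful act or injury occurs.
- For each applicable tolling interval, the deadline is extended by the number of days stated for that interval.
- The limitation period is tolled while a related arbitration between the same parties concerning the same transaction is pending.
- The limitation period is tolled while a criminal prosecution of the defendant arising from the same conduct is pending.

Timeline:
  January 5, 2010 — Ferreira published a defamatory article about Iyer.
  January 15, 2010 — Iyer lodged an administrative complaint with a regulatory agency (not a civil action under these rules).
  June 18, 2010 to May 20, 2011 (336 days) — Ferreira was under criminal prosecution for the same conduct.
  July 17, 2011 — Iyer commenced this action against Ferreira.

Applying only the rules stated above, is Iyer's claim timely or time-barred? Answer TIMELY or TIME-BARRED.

TIME-BARRED

The claim accrued on January 5, 2010, when the wrongful act occurred.
The untolled deadline — 6 months after January 5, 2010 — is July 5, 2010.
The period was tolled for 336 days by the pending criminal prosecution (June 18, 2010 to May 20, 2011), pushing the deadline to June 6, 2011.
The other events in the timeline have no effect on the limitation period under the stated rules.
The July 17, 2011 filing falls after the June 6, 2011 deadline; the claim is time-barred.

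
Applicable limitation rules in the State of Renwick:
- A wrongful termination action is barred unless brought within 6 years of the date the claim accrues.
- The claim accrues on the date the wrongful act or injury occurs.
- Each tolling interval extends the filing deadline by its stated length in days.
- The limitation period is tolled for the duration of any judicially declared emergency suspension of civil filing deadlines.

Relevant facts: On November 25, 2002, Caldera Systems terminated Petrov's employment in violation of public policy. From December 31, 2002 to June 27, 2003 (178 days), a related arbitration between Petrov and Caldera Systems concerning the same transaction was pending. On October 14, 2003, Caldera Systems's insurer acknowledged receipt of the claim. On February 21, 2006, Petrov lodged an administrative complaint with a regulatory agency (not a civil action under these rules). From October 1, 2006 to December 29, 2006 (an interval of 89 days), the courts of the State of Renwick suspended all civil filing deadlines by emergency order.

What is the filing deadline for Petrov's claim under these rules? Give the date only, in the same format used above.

The limitation period began to run on November 25, 2002.
6 years from November 25, 2002 is November 25, 2008.
Because the emergency suspension of filing deadlines ran from October 1, 2006 to December 29, 2006, the deadline is extended by 89 days to February 22, 2009.
No stated provision tolls the period for a pending arbitration, so the interval from December 31, 2002 to June 27, 2003 has no effect on the deadline.
Nothing else in the chronology tolls or restarts the period.

February 22, 2009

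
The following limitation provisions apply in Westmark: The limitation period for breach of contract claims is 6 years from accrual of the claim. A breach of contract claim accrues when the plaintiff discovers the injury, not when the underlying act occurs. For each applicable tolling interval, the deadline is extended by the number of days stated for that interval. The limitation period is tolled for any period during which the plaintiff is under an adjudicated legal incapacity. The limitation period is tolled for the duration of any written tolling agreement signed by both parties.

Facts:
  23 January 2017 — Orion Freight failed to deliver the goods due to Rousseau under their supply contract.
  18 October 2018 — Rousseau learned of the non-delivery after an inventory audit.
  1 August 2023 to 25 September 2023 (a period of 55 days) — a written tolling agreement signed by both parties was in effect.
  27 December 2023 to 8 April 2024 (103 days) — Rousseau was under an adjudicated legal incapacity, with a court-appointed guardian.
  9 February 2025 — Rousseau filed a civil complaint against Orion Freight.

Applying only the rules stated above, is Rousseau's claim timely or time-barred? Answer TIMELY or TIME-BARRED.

TIMELY

The claim did not accrue until Rousseau discovered the injury on 18 October 2018; the 23 January 2017 act date does not start the clock under the stated rule.
The untolled deadline — 6 years after 18 October 2018 — is 18 October 2024.
The period was tolled for 55 days by the written tolling agreement (1 August 2023 to 25 September 2023), pushing the deadline to 12 December 2024.
Because the plaintiff's legal incapacity ran from 27 December 2023 to 8 April 2024, the deadline is extended by 103 days to 25 March 2025.
Filing on 9 February 2025 beat the 25 March 2025 deadline — the action is timely.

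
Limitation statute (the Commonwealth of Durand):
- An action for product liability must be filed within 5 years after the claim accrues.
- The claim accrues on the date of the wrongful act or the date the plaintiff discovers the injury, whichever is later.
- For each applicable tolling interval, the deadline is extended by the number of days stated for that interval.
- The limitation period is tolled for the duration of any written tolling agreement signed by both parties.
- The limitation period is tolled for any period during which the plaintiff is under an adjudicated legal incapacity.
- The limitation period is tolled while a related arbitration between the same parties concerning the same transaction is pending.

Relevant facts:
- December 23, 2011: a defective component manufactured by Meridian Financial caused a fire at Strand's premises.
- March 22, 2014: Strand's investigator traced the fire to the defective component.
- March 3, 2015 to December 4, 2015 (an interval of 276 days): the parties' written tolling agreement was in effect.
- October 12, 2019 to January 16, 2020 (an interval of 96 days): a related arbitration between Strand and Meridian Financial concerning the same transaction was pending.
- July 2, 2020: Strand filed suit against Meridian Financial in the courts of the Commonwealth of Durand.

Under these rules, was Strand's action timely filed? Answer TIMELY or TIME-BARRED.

Taking the later of the act (December 23, 2011) and discovery (March 22, 2014), the claim accrued on March 22, 2014.
Adding the 5 years base period to March 22, 2014 gives a deadline of March 22, 2019, before any tolling.
The written tolling agreement from March 3, 2015 to December 4, 2015 tolled the period for 276 days, extending the deadline to December 23, 2019.
The pending related arbitration from October 12, 2019 to January 16, 2020 tolled the period for 96 days, extending the deadline to March 28, 2020.
Strand filed on July 2, 2020, after the March 28, 2020 deadline, so the action is time-barred.

TIME-BARRED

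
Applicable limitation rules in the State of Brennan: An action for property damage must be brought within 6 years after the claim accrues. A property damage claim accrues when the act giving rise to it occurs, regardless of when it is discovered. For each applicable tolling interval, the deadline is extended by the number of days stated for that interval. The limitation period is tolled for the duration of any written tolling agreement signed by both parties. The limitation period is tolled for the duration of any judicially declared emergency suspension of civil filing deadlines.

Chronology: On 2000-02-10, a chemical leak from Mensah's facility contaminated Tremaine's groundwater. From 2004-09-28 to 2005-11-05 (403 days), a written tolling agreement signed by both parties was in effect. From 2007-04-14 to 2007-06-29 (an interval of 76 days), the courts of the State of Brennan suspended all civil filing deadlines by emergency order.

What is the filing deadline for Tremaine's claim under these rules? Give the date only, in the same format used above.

2007-03-20

The limitation period began to run on 2000-02-10.
The untolled deadline — 6 years after 2000-02-10 — is 2006-02-10.
The written tolling agreement from 2004-09-28 to 2005-11-05 tolled the period for 403 days, extending the deadline to 2007-03-20.
The emergency suspension of filing deadlines starting 2007-04-14 came too late — the period had run on 2007-03-20 — and so does not extend the deadline.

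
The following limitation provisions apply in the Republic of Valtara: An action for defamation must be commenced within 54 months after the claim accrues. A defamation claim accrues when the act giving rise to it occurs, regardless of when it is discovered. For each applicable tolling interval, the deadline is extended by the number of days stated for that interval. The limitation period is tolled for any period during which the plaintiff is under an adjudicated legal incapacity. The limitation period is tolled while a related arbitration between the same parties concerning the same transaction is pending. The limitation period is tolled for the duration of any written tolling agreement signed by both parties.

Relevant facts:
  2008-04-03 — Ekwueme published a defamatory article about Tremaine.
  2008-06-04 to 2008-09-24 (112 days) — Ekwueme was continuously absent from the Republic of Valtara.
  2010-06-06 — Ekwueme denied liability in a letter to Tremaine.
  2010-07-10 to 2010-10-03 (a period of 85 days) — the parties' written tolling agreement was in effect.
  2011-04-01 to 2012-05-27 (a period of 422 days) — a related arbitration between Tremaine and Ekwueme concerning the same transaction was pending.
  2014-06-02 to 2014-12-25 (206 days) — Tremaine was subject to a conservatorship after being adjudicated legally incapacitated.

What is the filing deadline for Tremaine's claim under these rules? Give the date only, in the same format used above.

The claim accrued on 2008-04-03, the date of the act.
The untolled deadline — 54 months after 2008-04-03 — is 2012-10-03.
Because the written tolling agreement ran from 2010-07-10 to 2010-10-03, the deadline is extended by 85 days to 2012-12-27.
The pending related arbitration from 2011-04-01 to 2012-05-27 tolled the period for 422 days, extending the deadline to 2014-02-22.
The plaintiff's legal incapacity starting 2014-06-02 came too late — the period had run on 2014-02-22 — and so does not extend the deadline.
No stated provision tolls the period for the defendant's absence, so the interval from 2008-06-04 to 2008-09-24 has no effect on the deadline.
The other events in the timeline have no effect on the limitation period under the stated rules.

2014-02-22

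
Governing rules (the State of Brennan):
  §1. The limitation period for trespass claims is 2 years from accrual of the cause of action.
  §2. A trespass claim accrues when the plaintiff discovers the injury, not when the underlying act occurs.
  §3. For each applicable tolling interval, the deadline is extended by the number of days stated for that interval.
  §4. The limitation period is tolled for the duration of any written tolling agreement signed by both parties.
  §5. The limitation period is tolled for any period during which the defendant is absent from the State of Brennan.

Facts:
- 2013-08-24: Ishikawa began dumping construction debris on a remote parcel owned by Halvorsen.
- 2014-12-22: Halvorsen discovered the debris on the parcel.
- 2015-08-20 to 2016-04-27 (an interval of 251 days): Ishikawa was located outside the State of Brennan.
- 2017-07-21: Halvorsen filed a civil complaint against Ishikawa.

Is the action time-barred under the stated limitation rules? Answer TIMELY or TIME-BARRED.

TIMELY

Accrual is tied to discovery, so the period began on 2014-12-22 rather than on 2013-08-24 when the act occurred.
The untolled deadline — 2 years after 2014-12-22 — is 2016-12-22.
The period was tolled for 251 days by the defendant's absence from the jurisdiction (2015-08-20 to 2016-04-27), pushing the deadline to 2017-08-30.
The 2017-07-21 filing precedes the 2017-08-30 deadline; the claim is timely.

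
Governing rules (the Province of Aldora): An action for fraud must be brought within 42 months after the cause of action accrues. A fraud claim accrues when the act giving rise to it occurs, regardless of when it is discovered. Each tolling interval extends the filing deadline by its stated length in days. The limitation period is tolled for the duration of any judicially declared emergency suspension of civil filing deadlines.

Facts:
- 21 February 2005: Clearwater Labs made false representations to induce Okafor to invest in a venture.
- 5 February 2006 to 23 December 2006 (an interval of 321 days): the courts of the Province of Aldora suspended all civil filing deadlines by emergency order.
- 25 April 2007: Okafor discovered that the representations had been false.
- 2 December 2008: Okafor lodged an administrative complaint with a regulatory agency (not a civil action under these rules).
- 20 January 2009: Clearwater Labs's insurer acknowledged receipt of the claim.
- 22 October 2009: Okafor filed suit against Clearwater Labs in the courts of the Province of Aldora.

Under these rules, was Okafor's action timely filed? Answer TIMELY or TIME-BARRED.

TIME-BARRED

The claim accrued on 21 February 2005, when the wrongful act occurred; under the stated occurrence rule the 25 April 2007 discovery does not delay accrual.
The untolled deadline — 42 months after 21 February 2005 — is 21 August 2008.
Because the emergency suspension of filing deadlines ran from 5 February 2006 to 23 December 2006, the deadline is extended by 321 days to 8 July 2009.
The other events in the timeline have no effect on the limitation period under the stated rules.
The 22 October 2009 filing falls after the 8 July 2009 deadline; the claim is time-barred.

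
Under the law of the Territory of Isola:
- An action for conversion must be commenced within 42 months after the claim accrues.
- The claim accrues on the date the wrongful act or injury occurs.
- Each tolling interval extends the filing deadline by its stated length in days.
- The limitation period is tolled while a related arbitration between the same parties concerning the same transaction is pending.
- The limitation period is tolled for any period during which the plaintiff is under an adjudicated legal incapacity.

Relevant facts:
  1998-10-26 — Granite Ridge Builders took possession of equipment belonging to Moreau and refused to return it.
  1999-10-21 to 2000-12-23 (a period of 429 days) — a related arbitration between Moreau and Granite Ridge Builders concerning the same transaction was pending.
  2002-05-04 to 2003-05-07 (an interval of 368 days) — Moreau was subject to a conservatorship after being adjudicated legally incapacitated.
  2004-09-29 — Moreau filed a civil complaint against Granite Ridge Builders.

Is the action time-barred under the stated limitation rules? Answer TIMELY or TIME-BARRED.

The claim accrued on 1998-10-26, when the wrongful act occurred.
Adding the 42 months base period to 1998-10-26 gives a deadline of 2002-04-26, before any tolling.
The period was tolled for 429 days by the pending related arbitration (1999-10-21 to 2000-12-23), pushing the deadline to 2003-06-29.
The plaintiff's legal incapacity from 2002-05-04 to 2003-05-07 tolled the period for 368 days, extending the deadline to 2004-07-01.
The 2004-09-29 filing falls after the 2004-07-01 deadline; the claim is time-barred.

TIME-BARRED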